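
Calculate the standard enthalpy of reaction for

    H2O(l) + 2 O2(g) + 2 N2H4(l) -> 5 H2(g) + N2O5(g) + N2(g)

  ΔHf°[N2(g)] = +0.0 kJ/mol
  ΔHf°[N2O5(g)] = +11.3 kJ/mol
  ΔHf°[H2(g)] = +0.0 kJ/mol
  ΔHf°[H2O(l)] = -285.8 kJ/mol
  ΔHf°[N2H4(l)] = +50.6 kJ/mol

Products: 5·(+0.0) + 1·(+11.3) + 1·(+0.0) = +11.3
Reactants: 1·(-285.8) + 2·(+0.0) + 2·(+50.6) = -184.6
ΔHrxn = (+11.3) − (-184.6) = 195.9 kJ/mol

ΔHrxn = 195.9 kJ/mol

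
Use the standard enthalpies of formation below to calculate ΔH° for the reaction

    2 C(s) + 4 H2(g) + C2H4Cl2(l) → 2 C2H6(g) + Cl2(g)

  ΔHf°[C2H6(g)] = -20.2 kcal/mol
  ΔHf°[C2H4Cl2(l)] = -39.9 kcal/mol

Products: 2·(-20.2) + 1·(+0.0) = -40.4
Reactants: 2·(+0.0) + 4·(+0.0) + 1·(-39.9) = -39.9
ΔH° = (-40.4) − (-39.9) = -0.5 kcal/mol

ΔH° = -0.5 kcal/mol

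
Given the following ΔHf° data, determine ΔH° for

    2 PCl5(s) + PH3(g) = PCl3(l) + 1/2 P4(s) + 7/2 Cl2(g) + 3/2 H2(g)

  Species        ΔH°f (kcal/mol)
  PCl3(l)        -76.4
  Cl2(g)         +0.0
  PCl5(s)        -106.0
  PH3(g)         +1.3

ΔH° = 134.3 kcal/mol

Products: 1·(-76.4) + 1/2·(+0.0) + 7/2·(+0.0) + 3/2·(+0.0) = -76.4
Reactants: 2·(-106.0) + 1·(+1.3) = -210.7
ΔH° = (-76.4) − (-210.7) = 134.3 kcal/mol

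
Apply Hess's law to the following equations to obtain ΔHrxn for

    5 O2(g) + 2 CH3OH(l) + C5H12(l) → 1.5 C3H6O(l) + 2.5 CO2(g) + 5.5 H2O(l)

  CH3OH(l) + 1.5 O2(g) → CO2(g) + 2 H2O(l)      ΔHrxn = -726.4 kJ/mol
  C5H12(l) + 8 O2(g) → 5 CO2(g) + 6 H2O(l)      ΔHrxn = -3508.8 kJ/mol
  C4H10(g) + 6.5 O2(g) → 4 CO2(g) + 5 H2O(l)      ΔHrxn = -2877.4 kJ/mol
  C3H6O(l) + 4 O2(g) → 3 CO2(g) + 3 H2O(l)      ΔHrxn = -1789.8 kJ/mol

equation 1 × 2: (2)·(-726.4) = -1452.8 kJ/mol
equation 2 as written: -3508.8 kJ/mol
equation 3: not needed.
equation 4 reversed and × 3/2: (-3/2)·(-1789.8) = +2684.7 kJ/mol
Combining the equations, ΔHrxn = (2)·(-726.4) + (1)·(-3508.8) + (-3/2)·(-1789.8) = -2276.9 kJ/mol

ΔHrxn = -2276.9 kJ/mol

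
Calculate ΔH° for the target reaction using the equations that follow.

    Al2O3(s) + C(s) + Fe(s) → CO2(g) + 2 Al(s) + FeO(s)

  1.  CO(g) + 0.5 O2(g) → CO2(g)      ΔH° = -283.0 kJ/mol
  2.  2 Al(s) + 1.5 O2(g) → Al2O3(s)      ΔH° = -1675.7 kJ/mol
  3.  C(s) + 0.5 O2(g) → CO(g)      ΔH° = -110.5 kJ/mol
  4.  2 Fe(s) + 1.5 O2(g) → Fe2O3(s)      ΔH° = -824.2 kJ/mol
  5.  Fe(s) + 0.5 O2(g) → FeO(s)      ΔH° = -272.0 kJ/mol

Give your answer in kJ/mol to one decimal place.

ΔH° = 1010.2 kJ/mol

eq. 1 as written (CO2(g) already on the product side): -283.0 kJ/mol
eq. 2 reversed (reverse to put Al2O3(s) on the reactant side): +1675.7 kJ/mol
eq. 3 as written (C(s) already on the reactant side): -110.5 kJ/mol
eq. 4: not needed (Fe2O3(s) appears nowhere else).
eq. 5 as written (FeO(s) already on the product side): -272.0 kJ/mol
By Hess's law, ΔH° = (1)·(-283.0) + (-1)·(-1675.7) + (1)·(-110.5) + (1)·(-272.0) = 1010.2 kJ/mol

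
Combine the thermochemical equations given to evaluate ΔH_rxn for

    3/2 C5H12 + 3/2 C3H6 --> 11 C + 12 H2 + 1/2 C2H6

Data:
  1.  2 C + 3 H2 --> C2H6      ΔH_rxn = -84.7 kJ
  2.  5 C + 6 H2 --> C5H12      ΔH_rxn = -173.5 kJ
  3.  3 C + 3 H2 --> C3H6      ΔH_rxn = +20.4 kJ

eq. 1 × 1/2: (1/2)·(-84.7) = -42.35 kJ
eq. 2 reversed and × 3/2: (-3/2)·(-173.5) = +260.25 kJ
eq. 3 reversed and × 3/2: (-3/2)·(+20.4) = -30.6 kJ
ΔH_rxn = (1/2)·(-84.7) + (-3/2)·(-173.5) + (-3/2)·(+20.4) = 187.3 kJ

ΔH_rxn = 187.3 kJ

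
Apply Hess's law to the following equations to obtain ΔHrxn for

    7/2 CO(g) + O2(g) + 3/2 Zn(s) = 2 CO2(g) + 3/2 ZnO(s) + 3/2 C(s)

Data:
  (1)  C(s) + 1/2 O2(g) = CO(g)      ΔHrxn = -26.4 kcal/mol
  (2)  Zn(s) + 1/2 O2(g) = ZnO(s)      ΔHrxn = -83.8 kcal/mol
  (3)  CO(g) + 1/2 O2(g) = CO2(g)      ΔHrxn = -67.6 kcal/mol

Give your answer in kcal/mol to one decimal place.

ΔHrxn = -221.3 kcal/mol

(1) reversed and × 3/2: (-3/2)·(-26.4) = +39.6 kcal/mol
(2) × 3/2: (3/2)·(-83.8) = -125.7 kcal/mol
(3) × 2: (2)·(-67.6) = -135.2 kcal/mol
Summing the manipulated equations, ΔHrxn = (-3/2)·(-26.4) + (3/2)·(-83.8) + (2)·(-67.6) = -221.3 kcal/mol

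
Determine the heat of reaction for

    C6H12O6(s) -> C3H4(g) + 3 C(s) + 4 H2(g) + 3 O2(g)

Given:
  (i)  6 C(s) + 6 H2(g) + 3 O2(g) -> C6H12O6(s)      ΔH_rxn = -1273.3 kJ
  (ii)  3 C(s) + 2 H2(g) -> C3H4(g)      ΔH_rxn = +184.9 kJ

(i) reversed: +1273.3 kJ
(ii) as written: +184.9 kJ
Combining the equations, ΔH_rxn = (+1273.3) + (+184.9) = 1458.2 kJ

ΔH_rxn = 1458.2 kJ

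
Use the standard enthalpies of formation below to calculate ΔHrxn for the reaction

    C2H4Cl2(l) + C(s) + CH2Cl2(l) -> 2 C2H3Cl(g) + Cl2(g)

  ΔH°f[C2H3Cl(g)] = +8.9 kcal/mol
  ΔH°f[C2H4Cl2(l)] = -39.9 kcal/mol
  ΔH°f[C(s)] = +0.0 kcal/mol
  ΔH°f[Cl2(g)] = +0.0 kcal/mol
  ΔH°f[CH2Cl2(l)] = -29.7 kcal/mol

Products: 2·(+8.9) + 1·(+0.0) = +17.8
Reactants: 1·(-39.9) + 1·(+0.0) + 1·(-29.7) = -69.6
ΔHrxn = (+17.8) − (-69.6) = 87.4 kcal/mol

ΔHrxn = 87.4 kcal/mol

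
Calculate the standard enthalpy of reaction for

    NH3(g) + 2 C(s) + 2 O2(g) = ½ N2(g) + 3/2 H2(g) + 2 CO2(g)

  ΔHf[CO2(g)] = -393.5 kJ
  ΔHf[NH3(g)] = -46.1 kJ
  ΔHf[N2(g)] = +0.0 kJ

ΔH°rxn = -740.9 kJ

ΔH°rxn = Σ nΔHf°(products) − Σ nΔHf°(reactants).
Products: 1/2·(+0.0) + 3/2·(+0.0) + 2·(-393.5) = -787.0
Reactants: 1·(-46.1) + 2·(+0.0) + 2·(+0.0) = -46.1
ΔH°rxn = (-787.0) − (-46.1) = -740.9 kJ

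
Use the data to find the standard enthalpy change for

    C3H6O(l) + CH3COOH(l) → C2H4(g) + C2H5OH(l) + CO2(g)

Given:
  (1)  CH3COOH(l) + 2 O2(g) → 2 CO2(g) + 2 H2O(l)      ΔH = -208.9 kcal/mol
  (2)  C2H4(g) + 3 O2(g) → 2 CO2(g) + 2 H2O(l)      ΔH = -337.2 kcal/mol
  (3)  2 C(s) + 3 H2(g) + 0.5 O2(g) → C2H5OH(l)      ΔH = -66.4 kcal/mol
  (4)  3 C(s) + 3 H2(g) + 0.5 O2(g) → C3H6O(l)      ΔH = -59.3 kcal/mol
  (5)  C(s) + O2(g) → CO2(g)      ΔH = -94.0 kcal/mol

ΔH = 27.2 kcal/mol

(1) as written: -208.9 kcal/mol
(2) reversed: +337.2 kcal/mol
(3) as written: -66.4 kcal/mol
(4) reversed: +59.3 kcal/mol
(5) as written: -94.0 kcal/mol
Since enthalpy is a state function, ΔH = (-208.9) + (+337.2) + (-66.4) + (+59.3) + (-94.0) = 27.2 kcal/mol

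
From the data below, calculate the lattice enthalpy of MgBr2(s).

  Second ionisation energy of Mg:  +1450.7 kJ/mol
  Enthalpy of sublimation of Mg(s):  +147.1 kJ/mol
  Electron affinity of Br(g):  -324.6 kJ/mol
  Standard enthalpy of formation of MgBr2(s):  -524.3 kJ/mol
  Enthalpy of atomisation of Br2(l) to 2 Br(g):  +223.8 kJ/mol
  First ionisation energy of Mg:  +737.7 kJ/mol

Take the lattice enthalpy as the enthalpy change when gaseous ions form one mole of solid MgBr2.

ΔHf° = 1·ΔHsub + 1·(ΣIE) + 1·D(Br2) + 2·EA + U
-524.3 = 1·(+147.1) + 1·(+2188.4) + 1·(+223.8) + 2·(-324.6) + U
U = -524.3 − (+1910.1) = -2434.4 kJ/mol

U = -2434.4 kJ/mol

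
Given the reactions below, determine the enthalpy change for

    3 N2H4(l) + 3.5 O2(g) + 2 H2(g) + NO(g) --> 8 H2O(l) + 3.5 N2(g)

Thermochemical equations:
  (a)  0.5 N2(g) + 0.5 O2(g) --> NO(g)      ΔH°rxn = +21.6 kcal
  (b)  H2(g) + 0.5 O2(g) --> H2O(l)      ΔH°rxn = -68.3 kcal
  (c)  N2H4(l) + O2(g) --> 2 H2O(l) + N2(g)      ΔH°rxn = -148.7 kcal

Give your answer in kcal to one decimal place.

ΔH°rxn = -604.3 kcal

(a) reversed (NO(g) must end up as a reactant): -21.6 kcal
(b) × 2 (×2 to match 2 H2(g) in the target): (2)·(-68.3) = -136.6 kcal
(c) × 3 (×3 to match 3 N2H4(l) in the target): (3)·(-148.7) = -446.1 kcal
ΔH°rxn = (-21.6) + (-136.6) + (-446.1) = -604.3 kcal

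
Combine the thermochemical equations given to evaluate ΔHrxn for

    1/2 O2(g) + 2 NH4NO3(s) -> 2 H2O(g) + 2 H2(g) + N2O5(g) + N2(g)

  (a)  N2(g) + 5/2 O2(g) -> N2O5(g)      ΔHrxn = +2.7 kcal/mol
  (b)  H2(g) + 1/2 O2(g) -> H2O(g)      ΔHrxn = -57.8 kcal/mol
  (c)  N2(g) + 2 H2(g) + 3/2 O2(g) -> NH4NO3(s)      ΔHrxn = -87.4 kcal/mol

(a) as written (N2O5(g) already on the product side): +2.7 kcal/mol
(b) × 2 (×2 to match 2 H2O(g) in the target): (2)·(-57.8) = -115.6 kcal/mol
(c) reversed and × 2 (NH4NO3(s) must end up as a reactant; scale by 2 for the 2 NH4NO3(s)): (-2)·(-87.4) = +174.8 kcal/mol
By Hess's law, ΔHrxn = (1)·(+2.7) + (2)·(-57.8) + (-2)·(-87.4) = 61.9 kcal/mol

ΔHrxn = 61.9 kcal/mol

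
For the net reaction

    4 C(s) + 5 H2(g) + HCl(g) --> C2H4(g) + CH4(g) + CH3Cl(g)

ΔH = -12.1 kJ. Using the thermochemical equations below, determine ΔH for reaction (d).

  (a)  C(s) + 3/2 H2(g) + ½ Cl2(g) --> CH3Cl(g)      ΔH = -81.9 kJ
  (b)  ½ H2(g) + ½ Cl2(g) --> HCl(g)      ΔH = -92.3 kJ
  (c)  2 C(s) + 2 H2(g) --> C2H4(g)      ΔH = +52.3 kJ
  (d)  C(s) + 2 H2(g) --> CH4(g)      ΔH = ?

(a) as written (CH3Cl(g) already on the product side): -81.9 kJ
(b) reversed (HCl(g) must end up as a reactant): +92.3 kJ
(c) as written (C2H4(g) already on the product side): +52.3 kJ
(d) as written (CH4(g) already on the product side): contributes x
-12.1 = (-81.9) + (+92.3) + (+52.3) + x
x = (-12.1 − (+62.7)) / (1) = -74.8 kJ

ΔH = -74.8 kJ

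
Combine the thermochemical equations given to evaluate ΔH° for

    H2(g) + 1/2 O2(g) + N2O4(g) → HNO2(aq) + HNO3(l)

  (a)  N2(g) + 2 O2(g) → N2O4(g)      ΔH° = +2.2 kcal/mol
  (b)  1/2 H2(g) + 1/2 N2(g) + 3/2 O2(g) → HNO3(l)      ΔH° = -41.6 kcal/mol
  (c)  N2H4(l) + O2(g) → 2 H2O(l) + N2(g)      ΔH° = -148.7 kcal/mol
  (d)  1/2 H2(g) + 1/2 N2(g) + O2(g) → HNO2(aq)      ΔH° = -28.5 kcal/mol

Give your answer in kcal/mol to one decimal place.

(a) reversed (N2O4(g) must end up as a reactant): -2.2 kcal/mol
(b) as written (HNO3(l) already on the product side): -41.6 kcal/mol
(c): not needed (N2H4(l) appears nowhere else).
(d) as written (HNO2(aq) already on the product side): -28.5 kcal/mol
Since enthalpy is a state function, ΔH° = (-1)·(+2.2) + (1)·(-41.6) + (1)·(-28.5) = -72.3 kcal/mol

ΔH° = -72.3 kcal/mol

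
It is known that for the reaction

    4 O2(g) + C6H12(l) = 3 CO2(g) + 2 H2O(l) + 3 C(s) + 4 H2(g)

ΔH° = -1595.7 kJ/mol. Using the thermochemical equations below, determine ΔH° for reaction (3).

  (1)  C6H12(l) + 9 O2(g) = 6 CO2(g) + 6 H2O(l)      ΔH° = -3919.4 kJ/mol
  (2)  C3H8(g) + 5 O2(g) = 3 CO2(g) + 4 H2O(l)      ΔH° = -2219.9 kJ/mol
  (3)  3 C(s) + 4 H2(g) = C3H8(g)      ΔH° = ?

ΔH° = -103.8 kJ/mol

(1) as written: -3919.4 kJ/mol
(2) reversed: +2219.9 kJ/mol
(3) reversed: contributes −x
-1595.7 = (-3919.4) + (+2219.9) − x
x = (-1595.7 − (-1699.5)) / (-1) = -103.8 kJ/mol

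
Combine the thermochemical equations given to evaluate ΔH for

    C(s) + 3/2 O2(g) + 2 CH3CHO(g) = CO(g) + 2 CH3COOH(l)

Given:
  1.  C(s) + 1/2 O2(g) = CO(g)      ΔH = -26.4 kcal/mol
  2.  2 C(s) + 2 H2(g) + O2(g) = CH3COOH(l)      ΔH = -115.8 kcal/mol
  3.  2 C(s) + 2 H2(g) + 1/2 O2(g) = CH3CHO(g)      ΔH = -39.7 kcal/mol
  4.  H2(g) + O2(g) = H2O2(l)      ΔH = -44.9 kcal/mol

eq. 1 as written (CO(g) already on the product side): -26.4 kcal/mol
eq. 2 × 2 (scale by 2 for the 2 CH3COOH(l)): (2)·(-115.8) = -231.6 kcal/mol
eq. 3 reversed and × 2 (reverse to put CH3CHO(g) on the reactant side; scale by 2 for the 2 CH3CHO(g)): (-2)·(-39.7) = +79.4 kcal/mol
eq. 4: not needed (H2O2(l) appears nowhere else).
ΔH = (-26.4) + (-231.6) + (+79.4) = -178.6 kcal/mol

ΔH = -178.6 kcal/mol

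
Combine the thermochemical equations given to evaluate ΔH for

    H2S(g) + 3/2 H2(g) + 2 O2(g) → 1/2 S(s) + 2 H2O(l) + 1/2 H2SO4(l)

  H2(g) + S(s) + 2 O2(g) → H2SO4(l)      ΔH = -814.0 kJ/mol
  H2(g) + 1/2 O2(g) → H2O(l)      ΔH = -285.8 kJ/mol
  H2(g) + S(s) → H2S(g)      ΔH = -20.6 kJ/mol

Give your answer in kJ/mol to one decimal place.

equation 1 × 1/2 (scale by 1/2 for the 1/2 H2SO4(l)): (1/2)·(-814.0) = -407.0 kJ/mol
equation 2 × 2 (scale by 2 for the 2 H2O(l)): (2)·(-285.8) = -571.6 kJ/mol
equation 3 reversed (H2S(g) must end up as a reactant): +20.6 kJ/mol
ΔH = (1/2)·(-814.0) + (2)·(-285.8) + (-1)·(-20.6) = -958.0 kJ/mol

ΔH = -958.0 kJ/mol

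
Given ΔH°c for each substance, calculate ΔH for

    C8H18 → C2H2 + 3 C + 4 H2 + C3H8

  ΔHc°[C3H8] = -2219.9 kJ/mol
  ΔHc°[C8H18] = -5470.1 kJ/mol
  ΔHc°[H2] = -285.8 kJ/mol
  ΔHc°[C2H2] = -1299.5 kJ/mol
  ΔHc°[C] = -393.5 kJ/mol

ΔH = 373.0 kJ/mol

With combustion enthalpies, reactants minus products:
= [1·(-5470.1)] − [1·(-1299.5) + 3·(-393.5) + 4·(-285.8) + 1·(-2219.9)]
= 373.0 kJ/mol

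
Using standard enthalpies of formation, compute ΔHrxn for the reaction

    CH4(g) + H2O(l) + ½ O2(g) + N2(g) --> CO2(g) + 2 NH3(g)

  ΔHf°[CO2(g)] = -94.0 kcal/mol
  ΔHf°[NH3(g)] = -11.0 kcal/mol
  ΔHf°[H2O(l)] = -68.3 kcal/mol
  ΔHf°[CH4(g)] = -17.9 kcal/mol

ΔH°rxn = Σ nΔHf°(products) − Σ nΔHf°(reactants).
Products: 1·(-94.0) + 2·(-11.0) = -116.0
Reactants: 1·(-17.9) + 1·(-68.3) + 1/2·(+0.0) + 1·(+0.0) = -86.2
ΔHrxn = (-116.0) − (-86.2) = -29.8 kcal/mol

ΔHrxn = -29.8 kcal/mol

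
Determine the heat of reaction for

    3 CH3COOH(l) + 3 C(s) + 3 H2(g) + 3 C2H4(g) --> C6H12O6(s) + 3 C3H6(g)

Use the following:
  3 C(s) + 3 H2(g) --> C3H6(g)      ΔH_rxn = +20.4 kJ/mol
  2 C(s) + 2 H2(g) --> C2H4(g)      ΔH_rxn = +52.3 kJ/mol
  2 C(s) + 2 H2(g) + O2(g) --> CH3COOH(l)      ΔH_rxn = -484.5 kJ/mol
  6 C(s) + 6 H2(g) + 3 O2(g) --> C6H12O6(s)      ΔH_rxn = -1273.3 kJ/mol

equation 1 × 3 (×3 to match 3 C3H6(g) in the target): (3)·(+20.4) = +61.2 kJ/mol
equation 2 reversed and × 3 (C2H4(g) must end up as a reactant; ×3 to match 3 C2H4(g) in the target): (-3)·(+52.3) = -156.9 kJ/mol
equation 3 reversed and × 3 (CH3COOH(l) must end up as a reactant; scale by 3 for the 3 CH3COOH(l)): (-3)·(-484.5) = +1453.5 kJ/mol
equation 4 as written (C6H12O6(s) already on the product side): -1273.3 kJ/mol
Summing the manipulated equations, ΔH_rxn = (3)·(+20.4) + (-3)·(+52.3) + (-3)·(-484.5) + (1)·(-1273.3) = 84.5 kJ/mol

ΔH_rxn = 84.5 kJ/mol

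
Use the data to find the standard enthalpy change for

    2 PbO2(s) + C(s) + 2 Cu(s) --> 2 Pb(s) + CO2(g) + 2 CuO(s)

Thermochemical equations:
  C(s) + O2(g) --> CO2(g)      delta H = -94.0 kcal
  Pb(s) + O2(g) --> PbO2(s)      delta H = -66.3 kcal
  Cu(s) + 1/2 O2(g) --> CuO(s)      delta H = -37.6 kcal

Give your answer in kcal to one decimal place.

delta H = -36.6 kcal

equation 1 as written: -94.0 kcal
equation 2 reversed and × 2: (-2)·(-66.3) = +132.6 kcal
equation 3 × 2: (2)·(-37.6) = -75.2 kcal
delta H = (1)·(-94.0) + (-2)·(-66.3) + (2)·(-37.6) = -36.6 kcal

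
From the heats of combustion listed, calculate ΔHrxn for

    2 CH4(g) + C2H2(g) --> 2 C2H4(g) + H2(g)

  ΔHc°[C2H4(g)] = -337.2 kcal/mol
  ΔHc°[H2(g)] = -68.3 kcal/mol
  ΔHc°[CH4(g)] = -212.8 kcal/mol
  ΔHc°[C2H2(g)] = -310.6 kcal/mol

ΔHrxn = 6.5 kcal/mol

With combustion enthalpies, reactants minus products:
= [2·(-212.8) + 1·(-310.6)] − [2·(-337.2) + 1·(-68.3)]
= 6.5 kcal/mol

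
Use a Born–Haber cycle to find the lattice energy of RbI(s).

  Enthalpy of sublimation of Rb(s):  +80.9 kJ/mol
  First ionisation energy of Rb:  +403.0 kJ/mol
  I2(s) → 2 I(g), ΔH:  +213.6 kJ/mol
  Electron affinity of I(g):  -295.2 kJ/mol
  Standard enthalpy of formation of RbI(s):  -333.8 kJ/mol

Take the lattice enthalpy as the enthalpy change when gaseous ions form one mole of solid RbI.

ΔHf° = 1·ΔHsub + 1·(ΣIE) + 1/2·D(I2) + 1·EA + U
-333.8 = 1·(+80.9) + 1·(+403.0) + 1/2·(+213.6) + 1·(-295.2) + U
U = -333.8 − (+295.5) = -629.3 kJ/mol

U = -629.3 kJ/mol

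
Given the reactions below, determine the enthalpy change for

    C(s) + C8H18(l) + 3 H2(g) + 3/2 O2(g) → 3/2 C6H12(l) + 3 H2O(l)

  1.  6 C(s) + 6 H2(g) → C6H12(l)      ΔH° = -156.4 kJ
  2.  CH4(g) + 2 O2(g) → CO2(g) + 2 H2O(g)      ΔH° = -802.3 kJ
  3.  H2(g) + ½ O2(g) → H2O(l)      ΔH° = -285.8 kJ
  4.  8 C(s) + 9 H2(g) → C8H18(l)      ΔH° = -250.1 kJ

eq. 1 × 3/2 (×3/2 to match 3/2 C6H12(l) in the target): (3/2)·(-156.4) = -234.6 kJ
eq. 2: not needed (H2O(g) appears nowhere else).
eq. 3 × 3 (scale by 3 for the 3 H2O(l)): (3)·(-285.8) = -857.4 kJ
eq. 4 reversed (C8H18(l) must end up as a reactant): +250.1 kJ
By Hess's law, ΔH° = (-234.6) + (-857.4) + (+250.1) = -841.9 kJ

ΔH° = -841.9 kJ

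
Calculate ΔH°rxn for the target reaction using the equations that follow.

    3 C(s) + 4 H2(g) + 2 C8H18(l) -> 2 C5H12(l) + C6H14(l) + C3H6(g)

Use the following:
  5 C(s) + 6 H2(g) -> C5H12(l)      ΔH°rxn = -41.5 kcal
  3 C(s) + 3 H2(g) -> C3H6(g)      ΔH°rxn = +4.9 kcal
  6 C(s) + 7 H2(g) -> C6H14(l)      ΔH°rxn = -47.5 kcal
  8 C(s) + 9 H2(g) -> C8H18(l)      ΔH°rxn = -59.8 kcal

equation 1 × 2: (2)·(-41.5) = -83.0 kcal
equation 2 as written: +4.9 kcal
equation 3 as written: -47.5 kcal
equation 4 reversed and × 2: (-2)·(-59.8) = +119.6 kcal
ΔH°rxn = (-83.0) + (+4.9) + (-47.5) + (+119.6) = -6.0 kcal

ΔH°rxn = -6.0 kcal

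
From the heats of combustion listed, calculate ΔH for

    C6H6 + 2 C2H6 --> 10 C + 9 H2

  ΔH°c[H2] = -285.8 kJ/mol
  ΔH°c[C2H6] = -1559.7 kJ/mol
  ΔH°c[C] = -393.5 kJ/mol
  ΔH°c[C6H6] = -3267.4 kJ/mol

Using ΔH = Σ nΔHc°(reactants) − Σ nΔHc°(products):
= [1·(-3267.4) + 2·(-1559.7)] − [10·(-393.5) + 9·(-285.8)]
= 120.4 kJ/mol

ΔH = 120.4 kJ/mol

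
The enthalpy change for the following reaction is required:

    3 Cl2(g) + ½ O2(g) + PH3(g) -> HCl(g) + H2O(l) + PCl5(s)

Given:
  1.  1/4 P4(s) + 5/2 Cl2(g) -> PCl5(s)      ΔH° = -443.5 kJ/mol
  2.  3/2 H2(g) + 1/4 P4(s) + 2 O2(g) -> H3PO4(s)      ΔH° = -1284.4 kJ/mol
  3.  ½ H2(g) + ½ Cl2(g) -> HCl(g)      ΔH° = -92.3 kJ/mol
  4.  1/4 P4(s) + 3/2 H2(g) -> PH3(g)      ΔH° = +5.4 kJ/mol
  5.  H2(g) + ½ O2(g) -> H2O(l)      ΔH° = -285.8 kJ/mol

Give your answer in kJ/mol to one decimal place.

eq. 1 as written (PCl5(s) already on the product side): -443.5 kJ/mol
eq. 2: not needed (H3PO4(s) appears nowhere else).
eq. 3 as written (HCl(g) already on the product side): -92.3 kJ/mol
eq. 4 reversed (PH3(g) must end up as a reactant): -5.4 kJ/mol
eq. 5 as written (H2O(l) already on the product side): -285.8 kJ/mol
ΔH° = (1)·(-443.5) + (1)·(-92.3) + (-1)·(+5.4) + (1)·(-285.8) = -827.0 kJ/mol

ΔH° = -827.0 kJ/mol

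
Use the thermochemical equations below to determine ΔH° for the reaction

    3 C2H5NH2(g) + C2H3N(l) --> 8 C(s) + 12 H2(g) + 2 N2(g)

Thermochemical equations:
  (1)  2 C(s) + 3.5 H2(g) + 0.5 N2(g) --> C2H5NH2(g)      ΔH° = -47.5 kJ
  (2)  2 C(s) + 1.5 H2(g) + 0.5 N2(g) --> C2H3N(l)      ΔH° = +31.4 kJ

(1) reversed and × 3 (reverse to put C2H5NH2(g) on the reactant side; ×3 to match 3 C2H5NH2(g) in the target): (-3)·(-47.5) = +142.5 kJ
(2) reversed (C2H3N(l) must end up as a reactant): -31.4 kJ
ΔH° = (-3)·(-47.5) + (-1)·(+31.4) = 111.1 kJ

ΔH° = 111.1 kJ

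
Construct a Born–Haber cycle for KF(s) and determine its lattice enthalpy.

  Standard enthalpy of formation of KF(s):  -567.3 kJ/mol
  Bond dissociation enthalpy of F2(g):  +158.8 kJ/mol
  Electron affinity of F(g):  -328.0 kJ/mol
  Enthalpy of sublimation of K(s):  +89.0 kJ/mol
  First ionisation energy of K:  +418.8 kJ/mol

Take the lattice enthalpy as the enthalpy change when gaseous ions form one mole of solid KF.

ΔHf° = 1·ΔHsub + 1·(ΣIE) + 1/2·D(F2) + 1·EA + U
-567.3 = 1·(+89.0) + 1·(+418.8) + 1/2·(+158.8) + 1·(-328.0) + U
U = -567.3 − (+259.2) = -826.5 kJ/mol

U = -826.5 kJ/mol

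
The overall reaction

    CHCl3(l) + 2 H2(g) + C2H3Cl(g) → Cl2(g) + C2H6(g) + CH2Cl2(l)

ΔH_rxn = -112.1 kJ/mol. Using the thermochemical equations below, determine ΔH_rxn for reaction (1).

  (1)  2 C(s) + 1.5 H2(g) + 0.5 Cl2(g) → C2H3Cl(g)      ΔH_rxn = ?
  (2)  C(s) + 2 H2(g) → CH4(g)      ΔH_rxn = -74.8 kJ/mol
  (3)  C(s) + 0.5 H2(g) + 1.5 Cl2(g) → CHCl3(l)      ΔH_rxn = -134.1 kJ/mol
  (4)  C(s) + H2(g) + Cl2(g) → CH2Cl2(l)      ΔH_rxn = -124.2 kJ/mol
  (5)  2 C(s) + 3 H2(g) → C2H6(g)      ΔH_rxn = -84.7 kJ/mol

(1) reversed: contributes −x
(2): not needed.
(3) reversed: +134.1 kJ/mol
(4) as written: -124.2 kJ/mol
(5) as written: -84.7 kJ/mol
-112.1 = (+134.1) + (-124.2) + (-84.7) − x
x = (-112.1 − (-74.8)) / (-1) = 37.3 kJ/mol

ΔH_rxn = 37.3 kJ/mol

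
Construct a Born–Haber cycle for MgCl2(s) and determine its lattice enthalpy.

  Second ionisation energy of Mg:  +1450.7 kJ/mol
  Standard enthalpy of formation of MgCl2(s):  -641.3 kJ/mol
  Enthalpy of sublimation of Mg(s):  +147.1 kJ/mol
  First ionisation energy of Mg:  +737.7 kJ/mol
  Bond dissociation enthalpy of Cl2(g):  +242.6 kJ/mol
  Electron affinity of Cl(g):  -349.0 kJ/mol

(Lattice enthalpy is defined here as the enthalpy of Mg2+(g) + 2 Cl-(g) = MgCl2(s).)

U = -2521.4 kJ/mol

ΔHf° = 1·ΔHsub + 1·(ΣIE) + 1·D(Cl2) + 2·EA + U
-641.3 = 1·(+147.1) + 1·(+2188.4) + 1·(+242.6) + 2·(-349.0) + U
U = -641.3 − (+1880.1) = -2521.4 kJ/mol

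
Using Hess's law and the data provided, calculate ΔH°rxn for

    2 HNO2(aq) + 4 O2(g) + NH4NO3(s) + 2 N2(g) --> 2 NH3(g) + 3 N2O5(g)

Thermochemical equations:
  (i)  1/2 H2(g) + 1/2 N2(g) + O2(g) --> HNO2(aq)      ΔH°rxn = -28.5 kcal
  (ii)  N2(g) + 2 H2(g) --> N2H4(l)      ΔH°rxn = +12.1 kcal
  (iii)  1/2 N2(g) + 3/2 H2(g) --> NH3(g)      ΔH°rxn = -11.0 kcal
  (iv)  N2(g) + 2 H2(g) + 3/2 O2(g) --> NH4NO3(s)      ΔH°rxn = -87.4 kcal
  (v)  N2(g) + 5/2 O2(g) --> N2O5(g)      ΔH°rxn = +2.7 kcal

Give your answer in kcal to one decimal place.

(i) reversed and × 2: (-2)·(-28.5) = +57.0 kcal
(ii): not needed.
(iii) × 2: (2)·(-11.0) = -22.0 kcal
(iv) reversed: +87.4 kcal
(v) × 3: (3)·(+2.7) = +8.1 kcal
ΔH°rxn = (-2)·(-28.5) + (2)·(-11.0) + (-1)·(-87.4) + (3)·(+2.7) = 130.5 kcal

ΔH°rxn = 130.5 kcal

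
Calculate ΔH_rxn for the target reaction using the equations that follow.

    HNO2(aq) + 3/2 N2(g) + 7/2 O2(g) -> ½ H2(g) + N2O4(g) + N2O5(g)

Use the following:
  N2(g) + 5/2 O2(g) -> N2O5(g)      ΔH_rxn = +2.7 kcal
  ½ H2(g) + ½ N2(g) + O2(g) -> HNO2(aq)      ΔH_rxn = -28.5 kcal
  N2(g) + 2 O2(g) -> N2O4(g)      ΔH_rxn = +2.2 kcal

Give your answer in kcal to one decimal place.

equation 1 as written (N2O5(g) already on the product side): +2.7 kcal
equation 2 reversed (HNO2(aq) must end up as a reactant): +28.5 kcal
equation 3 as written (N2O4(g) already on the product side): +2.2 kcal
Summing the manipulated equations, ΔH_rxn = (+2.7) + (+28.5) + (+2.2) = 33.4 kcal

ΔH_rxn = 33.4 kcal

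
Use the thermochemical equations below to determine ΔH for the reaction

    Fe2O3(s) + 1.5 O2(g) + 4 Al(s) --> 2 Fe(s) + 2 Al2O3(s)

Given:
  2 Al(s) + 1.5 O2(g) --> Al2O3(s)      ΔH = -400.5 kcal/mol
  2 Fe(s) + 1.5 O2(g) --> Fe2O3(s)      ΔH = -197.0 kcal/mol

ΔH = -604.0 kcal/mol

equation 1 × 2: (2)·(-400.5) = -801.0 kcal/mol
equation 2 reversed: +197.0 kcal/mol
By Hess's law, ΔH = (-801.0) + (+197.0) = -604.0 kcal/mol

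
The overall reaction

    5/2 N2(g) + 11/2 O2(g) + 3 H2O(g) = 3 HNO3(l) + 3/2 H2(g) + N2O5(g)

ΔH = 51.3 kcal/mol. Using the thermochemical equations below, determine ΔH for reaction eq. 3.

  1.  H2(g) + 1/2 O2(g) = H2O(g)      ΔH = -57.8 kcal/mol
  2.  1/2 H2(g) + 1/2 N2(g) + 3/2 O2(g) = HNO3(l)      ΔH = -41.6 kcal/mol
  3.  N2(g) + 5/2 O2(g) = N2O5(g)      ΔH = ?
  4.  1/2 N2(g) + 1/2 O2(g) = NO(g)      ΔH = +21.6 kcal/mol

ΔH = 2.7 kcal/mol

eq. 1 reversed and × 3 (H2O(g) must end up as a reactant; ×3 to match 3 H2O(g) in the target): (-3)·(-57.8) = +173.4 kcal/mol
eq. 2 × 3 (scale by 3 for the 3 HNO3(l)): (3)·(-41.6) = -124.8 kcal/mol
eq. 3 as written (N2O5(g) already on the product side): contributes x
eq. 4: not needed (NO(g) appears nowhere else).
+51.3 = (+173.4) + (-124.8) + x
x = (+51.3 − (+48.6)) / (1) = 2.7 kcal/mol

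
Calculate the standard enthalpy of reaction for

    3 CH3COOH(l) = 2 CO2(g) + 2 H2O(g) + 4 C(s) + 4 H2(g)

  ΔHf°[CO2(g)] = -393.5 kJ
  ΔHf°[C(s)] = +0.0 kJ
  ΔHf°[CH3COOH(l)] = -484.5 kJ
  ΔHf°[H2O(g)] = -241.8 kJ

ΔH°rxn = Σ nΔHf°(products) − Σ nΔHf°(reactants).
Products: 2·(-393.5) + 2·(-241.8) + 4·(+0.0) + 4·(+0.0) = -1270.6
Reactants: 3·(-484.5) = -1453.5
ΔHrxn = (-1270.6) − (-1453.5) = 182.9 kJ

ΔHrxn = 182.9 kJ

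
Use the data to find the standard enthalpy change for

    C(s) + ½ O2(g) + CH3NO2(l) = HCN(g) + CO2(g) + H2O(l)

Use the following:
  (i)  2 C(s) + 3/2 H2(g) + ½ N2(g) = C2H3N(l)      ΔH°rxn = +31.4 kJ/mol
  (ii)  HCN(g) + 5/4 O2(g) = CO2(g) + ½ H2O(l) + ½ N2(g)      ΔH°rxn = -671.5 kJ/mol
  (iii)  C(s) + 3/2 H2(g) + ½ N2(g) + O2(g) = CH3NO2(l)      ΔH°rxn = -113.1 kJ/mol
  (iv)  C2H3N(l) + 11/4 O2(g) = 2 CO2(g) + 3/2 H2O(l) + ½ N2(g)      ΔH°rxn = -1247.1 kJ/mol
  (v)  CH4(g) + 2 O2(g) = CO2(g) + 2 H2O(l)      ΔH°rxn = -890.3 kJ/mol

(i) as written: +31.4 kJ/mol
(ii) reversed (reverse to put HCN(g) on the product side): +671.5 kJ/mol
(iii) reversed (reverse to put CH3NO2(l) on the reactant side): +113.1 kJ/mol
(iv) as written: -1247.1 kJ/mol
(v): not needed (CH4(g) appears nowhere else).
By Hess's law, ΔH°rxn = (+31.4) + (+671.5) + (+113.1) + (-1247.1) = -431.1 kJ/mol

ΔH°rxn = -431.1 kJ/mol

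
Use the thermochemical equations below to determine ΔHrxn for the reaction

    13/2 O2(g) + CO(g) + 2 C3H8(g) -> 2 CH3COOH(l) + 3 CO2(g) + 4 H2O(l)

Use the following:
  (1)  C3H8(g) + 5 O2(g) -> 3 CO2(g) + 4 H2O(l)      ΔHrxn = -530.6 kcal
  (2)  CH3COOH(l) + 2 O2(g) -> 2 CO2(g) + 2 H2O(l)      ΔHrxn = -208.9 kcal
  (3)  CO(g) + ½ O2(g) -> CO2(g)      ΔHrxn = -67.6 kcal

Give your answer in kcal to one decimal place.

(1) × 2: (2)·(-530.6) = -1061.2 kcal
(2) reversed and × 2: (-2)·(-208.9) = +417.8 kcal
(3) as written: -67.6 kcal
Combining the equations, ΔHrxn = (-1061.2) + (+417.8) + (-67.6) = -711.0 kcal

ΔHrxn = -711.0 kcal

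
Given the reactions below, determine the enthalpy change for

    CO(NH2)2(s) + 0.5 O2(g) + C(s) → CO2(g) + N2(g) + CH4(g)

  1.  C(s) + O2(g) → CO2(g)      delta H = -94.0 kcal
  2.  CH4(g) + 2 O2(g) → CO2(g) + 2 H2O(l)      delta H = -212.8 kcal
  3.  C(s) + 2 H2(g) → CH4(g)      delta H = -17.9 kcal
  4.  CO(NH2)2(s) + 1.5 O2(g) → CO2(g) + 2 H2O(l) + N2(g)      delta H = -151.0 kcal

eq. 1 as written: -94.0 kcal
eq. 2 reversed: +212.8 kcal
eq. 3: not needed (H2(g) appears nowhere else).
eq. 4 as written (CO(NH2)2(s) already on the reactant side): -151.0 kcal
Since enthalpy is a state function, delta H = (-94.0) + (+212.8) + (-151.0) = -32.2 kcal

delta H = -32.2 kcal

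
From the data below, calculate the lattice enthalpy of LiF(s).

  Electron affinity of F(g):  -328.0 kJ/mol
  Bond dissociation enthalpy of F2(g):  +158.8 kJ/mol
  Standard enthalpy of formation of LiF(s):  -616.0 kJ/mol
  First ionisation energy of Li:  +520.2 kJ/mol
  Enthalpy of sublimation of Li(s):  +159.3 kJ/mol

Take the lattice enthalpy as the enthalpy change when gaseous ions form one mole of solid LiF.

U = -1046.9 kJ/mol

ΔHf° = 1·ΔHsub + 1·(ΣIE) + 1/2·D(F2) + 1·EA + U
-616.0 = 1·(+159.3) + 1·(+520.2) + 1/2·(+158.8) + 1·(-328.0) + U
U = -616.0 − (+430.9) = -1046.9 kJ/mol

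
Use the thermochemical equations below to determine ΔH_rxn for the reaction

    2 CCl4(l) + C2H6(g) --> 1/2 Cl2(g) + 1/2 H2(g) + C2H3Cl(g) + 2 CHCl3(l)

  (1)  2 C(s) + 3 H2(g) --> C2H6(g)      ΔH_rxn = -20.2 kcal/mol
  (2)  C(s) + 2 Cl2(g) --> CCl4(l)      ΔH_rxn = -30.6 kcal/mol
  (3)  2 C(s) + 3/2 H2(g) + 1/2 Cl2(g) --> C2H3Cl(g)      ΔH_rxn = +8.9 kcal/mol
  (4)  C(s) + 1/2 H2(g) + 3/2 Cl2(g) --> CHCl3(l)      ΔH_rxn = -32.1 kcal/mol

(1) reversed (C2H6(g) must end up as a reactant): +20.2 kcal/mol
(2) reversed and × 2 (reverse to put CCl4(l) on the reactant side; scale by 2 for the 2 CCl4(l)): (-2)·(-30.6) = +61.2 kcal/mol
(3) as written (C2H3Cl(g) already on the product side): +8.9 kcal/mol
(4) × 2 (×2 to match 2 CHCl3(l) in the target): (2)·(-32.1) = -64.2 kcal/mol
ΔH_rxn = (+20.2) + (+61.2) + (+8.9) + (-64.2) = 26.1 kcal/mol

ΔH_rxn = 26.1 kcal/mol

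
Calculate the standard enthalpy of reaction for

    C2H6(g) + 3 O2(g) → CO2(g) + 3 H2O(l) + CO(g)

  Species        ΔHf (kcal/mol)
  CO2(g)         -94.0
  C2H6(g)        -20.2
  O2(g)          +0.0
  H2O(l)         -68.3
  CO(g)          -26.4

ΔH_rxn = -305.1 kcal/mol

Products: 1·(-94.0) + 3·(-68.3) + 1·(-26.4) = -325.3
Reactants: 1·(-20.2) + 3·(+0.0) = -20.2
ΔH_rxn = (-325.3) − (-20.2) = -305.1 kcal/mol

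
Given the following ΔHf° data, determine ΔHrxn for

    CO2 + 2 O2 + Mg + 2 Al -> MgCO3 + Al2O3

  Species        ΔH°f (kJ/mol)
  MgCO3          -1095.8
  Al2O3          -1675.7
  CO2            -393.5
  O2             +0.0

Products: 1·(-1095.8) + 1·(-1675.7) = -2771.5
Reactants: 1·(-393.5) + 2·(+0.0) + 1·(+0.0) + 2·(+0.0) = -393.5
ΔHrxn = (-2771.5) − (-393.5) = -2378.0 kJ/mol

ΔHrxn = -2378.0 kJ/mol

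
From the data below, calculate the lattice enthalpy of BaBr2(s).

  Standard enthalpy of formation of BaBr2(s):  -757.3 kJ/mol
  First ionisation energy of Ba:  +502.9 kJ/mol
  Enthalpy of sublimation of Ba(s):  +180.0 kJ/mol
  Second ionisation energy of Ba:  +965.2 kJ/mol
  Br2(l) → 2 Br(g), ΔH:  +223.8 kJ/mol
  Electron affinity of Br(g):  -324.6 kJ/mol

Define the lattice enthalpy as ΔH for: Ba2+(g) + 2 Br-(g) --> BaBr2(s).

U = -1980.0 kJ/mol

ΔHf° = 1·ΔHsub + 1·(ΣIE) + 1·D(Br2) + 2·EA + U
-757.3 = 1·(+180.0) + 1·(+1468.1) + 1·(+223.8) + 2·(-324.6) + U
U = -757.3 − (+1222.7) = -1980.0 kJ/mol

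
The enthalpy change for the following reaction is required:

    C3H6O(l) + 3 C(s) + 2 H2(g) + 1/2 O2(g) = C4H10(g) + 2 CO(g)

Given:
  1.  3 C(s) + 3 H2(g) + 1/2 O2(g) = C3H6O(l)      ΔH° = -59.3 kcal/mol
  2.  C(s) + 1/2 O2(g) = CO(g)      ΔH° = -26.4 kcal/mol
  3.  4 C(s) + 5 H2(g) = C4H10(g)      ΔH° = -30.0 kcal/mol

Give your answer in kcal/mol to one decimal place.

ΔH° = -23.5 kcal/mol

eq. 1 reversed: +59.3 kcal/mol
eq. 2 × 2: (2)·(-26.4) = -52.8 kcal/mol
eq. 3 as written: -30.0 kcal/mol
ΔH° = (-1)·(-59.3) + (2)·(-26.4) + (1)·(-30.0) = -23.5 kcal/mol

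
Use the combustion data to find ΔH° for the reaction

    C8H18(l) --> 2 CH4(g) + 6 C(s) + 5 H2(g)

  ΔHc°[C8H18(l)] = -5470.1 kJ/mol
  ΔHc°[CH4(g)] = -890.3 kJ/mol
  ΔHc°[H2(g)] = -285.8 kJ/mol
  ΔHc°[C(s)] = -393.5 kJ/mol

With combustion enthalpies, reactants minus products:
= [1·(-5470.1)] − [2·(-890.3) + 6·(-393.5) + 5·(-285.8)]
= 100.5 kJ/mol

ΔH° = 100.5 kJ/mol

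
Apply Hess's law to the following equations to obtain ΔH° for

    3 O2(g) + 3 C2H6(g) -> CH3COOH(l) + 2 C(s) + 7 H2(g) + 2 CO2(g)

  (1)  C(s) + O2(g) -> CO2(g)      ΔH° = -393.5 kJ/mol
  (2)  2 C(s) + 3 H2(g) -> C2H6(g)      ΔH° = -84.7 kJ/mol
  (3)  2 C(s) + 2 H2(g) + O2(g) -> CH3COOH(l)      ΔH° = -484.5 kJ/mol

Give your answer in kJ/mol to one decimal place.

(1) × 2: (2)·(-393.5) = -787.0 kJ/mol
(2) reversed and × 3: (-3)·(-84.7) = +254.1 kJ/mol
(3) as written: -484.5 kJ/mol
Since enthalpy is a state function, ΔH° = (2)·(-393.5) + (-3)·(-84.7) + (1)·(-484.5) = -1017.4 kJ/mol

ΔH° = -1017.4 kJ/mol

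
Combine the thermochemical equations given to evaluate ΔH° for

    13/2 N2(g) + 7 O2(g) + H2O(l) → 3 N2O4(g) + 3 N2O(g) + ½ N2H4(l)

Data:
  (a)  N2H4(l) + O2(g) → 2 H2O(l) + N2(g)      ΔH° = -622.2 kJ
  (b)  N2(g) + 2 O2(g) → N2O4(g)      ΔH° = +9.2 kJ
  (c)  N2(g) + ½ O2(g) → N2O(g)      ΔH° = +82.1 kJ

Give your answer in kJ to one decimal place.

ΔH° = 585.0 kJ

(a) reversed and × 1/2 (reverse to put N2H4(l) on the product side; scale by 1/2 for the 1/2 N2H4(l)): (-1/2)·(-622.2) = +311.1 kJ
(b) × 3 (×3 to match 3 N2O4(g) in the target): (3)·(+9.2) = +27.6 kJ
(c) × 3 (×3 to match 3 N2O(g) in the target): (3)·(+82.1) = +246.3 kJ
ΔH° = (-1/2)·(-622.2) + (3)·(+9.2) + (3)·(+82.1) = 585.0 kJ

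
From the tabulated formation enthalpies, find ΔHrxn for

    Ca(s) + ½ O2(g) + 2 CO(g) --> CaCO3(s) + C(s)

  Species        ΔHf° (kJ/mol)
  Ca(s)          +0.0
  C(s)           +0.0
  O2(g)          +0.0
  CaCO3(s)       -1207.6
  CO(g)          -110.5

ΔHrxn = -986.6 kJ/mol

ΔH°rxn = Σ nΔHf°(products) − Σ nΔHf°(reactants).
Products: 1·(-1207.6) + 1·(+0.0) = -1207.6
Reactants: 1·(+0.0) + 1/2·(+0.0) + 2·(-110.5) = -221.0
ΔHrxn = (-1207.6) − (-221.0) = -986.6 kJ/mol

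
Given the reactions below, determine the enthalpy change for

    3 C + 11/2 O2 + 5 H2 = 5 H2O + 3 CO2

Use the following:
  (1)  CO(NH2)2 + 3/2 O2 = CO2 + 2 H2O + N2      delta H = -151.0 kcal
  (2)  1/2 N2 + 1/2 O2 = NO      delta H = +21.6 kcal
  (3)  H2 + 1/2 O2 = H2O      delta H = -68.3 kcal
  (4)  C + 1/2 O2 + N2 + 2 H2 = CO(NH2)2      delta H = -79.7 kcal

(1) × 3 (scale by 3 for the 3 CO2): (3)·(-151.0) = -453.0 kcal
(2): not needed (NO appears nowhere else).
(3) reversed: +68.3 kcal
(4) × 3 (×3 to match 3 C in the target): (3)·(-79.7) = -239.1 kcal
delta H = (3)·(-151.0) + (-1)·(-68.3) + (3)·(-79.7) = -623.8 kcal

delta H = -623.8 kcal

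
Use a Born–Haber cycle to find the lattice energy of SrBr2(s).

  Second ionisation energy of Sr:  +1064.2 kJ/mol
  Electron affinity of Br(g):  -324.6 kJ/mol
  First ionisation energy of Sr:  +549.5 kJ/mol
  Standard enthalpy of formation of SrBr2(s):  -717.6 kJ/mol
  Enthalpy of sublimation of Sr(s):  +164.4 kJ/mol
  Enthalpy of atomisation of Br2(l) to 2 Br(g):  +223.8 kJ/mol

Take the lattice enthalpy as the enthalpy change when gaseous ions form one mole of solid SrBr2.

U = -2070.3 kJ/mol

ΔHf° = 1·ΔHsub + 1·(ΣIE) + 1·D(Br2) + 2·EA + U
-717.6 = 1·(+164.4) + 1·(+1613.7) + 1·(+223.8) + 2·(-324.6) + U
U = -717.6 − (+1352.7) = -2070.3 kJ/mol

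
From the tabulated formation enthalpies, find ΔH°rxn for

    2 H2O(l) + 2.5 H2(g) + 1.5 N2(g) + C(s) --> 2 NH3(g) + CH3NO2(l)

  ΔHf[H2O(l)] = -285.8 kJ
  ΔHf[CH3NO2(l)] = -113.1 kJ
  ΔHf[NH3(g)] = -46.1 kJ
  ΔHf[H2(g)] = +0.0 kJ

ΔH°rxn = 366.3 kJ

Products: 2·(-46.1) + 1·(-113.1) = -205.3
Reactants: 2·(-285.8) + 5/2·(+0.0) + 3/2·(+0.0) + 1·(+0.0) = -571.6
ΔH°rxn = (-205.3) − (-571.6) = 366.3 kJ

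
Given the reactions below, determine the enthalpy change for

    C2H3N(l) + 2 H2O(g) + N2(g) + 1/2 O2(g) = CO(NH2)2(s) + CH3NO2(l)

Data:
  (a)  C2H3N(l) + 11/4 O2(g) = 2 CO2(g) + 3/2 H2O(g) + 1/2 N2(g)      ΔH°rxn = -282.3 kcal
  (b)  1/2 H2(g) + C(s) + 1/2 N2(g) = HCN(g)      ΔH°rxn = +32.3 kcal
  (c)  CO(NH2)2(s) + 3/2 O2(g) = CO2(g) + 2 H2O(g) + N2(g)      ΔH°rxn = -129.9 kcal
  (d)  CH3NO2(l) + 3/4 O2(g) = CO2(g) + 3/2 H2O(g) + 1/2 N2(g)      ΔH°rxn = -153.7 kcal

(a) as written (C2H3N(l) already on the reactant side): -282.3 kcal
(b): not needed (C(s) appears nowhere else).
(c) reversed (reverse to put CO(NH2)2(s) on the product side): +129.9 kcal
(d) reversed (CH3NO2(l) must end up as a product): +153.7 kcal
Summing the manipulated equations, ΔH°rxn = (1)·(-282.3) + (-1)·(-129.9) + (-1)·(-153.7) = 1.3 kcal

ΔH°rxn = 1.3 kcal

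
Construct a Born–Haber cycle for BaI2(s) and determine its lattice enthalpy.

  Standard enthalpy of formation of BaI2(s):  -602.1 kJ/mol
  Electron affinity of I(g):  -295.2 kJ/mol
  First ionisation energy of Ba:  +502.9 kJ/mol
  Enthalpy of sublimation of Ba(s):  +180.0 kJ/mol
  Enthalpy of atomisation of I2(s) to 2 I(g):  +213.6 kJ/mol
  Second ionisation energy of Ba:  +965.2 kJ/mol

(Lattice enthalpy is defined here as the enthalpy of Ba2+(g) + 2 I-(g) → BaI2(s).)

ΔHf° = 1·ΔHsub + 1·(ΣIE) + 1·D(I2) + 2·EA + U
-602.1 = 1·(+180.0) + 1·(+1468.1) + 1·(+213.6) + 2·(-295.2) + U
U = -602.1 − (+1271.3) = -1873.4 kJ/mol

U = -1873.4 kJ/mol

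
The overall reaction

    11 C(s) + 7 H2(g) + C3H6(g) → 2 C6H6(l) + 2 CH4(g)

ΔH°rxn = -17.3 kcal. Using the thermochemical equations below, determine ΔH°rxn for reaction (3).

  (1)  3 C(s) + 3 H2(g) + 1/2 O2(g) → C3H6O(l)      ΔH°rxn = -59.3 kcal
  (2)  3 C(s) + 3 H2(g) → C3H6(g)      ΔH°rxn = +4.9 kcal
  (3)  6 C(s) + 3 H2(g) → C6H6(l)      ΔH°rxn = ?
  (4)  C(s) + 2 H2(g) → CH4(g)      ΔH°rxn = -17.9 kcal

ΔH°rxn = 11.7 kcal

(1): not needed (O2(g) appears nowhere else).
(2) reversed (reverse to put C3H6(g) on the reactant side): -4.9 kcal
(3) × 2 (scale by 2 for the 2 C6H6(l)): contributes 2·x
(4) × 2 (scale by 2 for the 2 CH4(g)): (2)·(-17.9) = -35.8 kcal
-17.3 = (-4.9) + (-35.8) + 2·x
x = (-17.3 − (-40.7)) / (2) = 11.7 kcal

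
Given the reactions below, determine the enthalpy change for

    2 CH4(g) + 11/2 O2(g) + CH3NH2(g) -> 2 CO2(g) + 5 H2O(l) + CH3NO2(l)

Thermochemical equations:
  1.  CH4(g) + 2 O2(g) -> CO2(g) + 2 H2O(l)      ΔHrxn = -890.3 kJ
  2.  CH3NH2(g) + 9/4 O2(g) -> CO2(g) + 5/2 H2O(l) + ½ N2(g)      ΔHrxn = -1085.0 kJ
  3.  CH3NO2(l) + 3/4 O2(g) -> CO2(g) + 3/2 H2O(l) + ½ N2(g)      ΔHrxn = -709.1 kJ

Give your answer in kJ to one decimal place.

eq. 1 × 2: (2)·(-890.3) = -1780.6 kJ
eq. 2 as written: -1085.0 kJ
eq. 3 reversed: +709.1 kJ
ΔHrxn = (-1780.6) + (-1085.0) + (+709.1) = -2156.5 kJ

ΔHrxn = -2156.5 kJ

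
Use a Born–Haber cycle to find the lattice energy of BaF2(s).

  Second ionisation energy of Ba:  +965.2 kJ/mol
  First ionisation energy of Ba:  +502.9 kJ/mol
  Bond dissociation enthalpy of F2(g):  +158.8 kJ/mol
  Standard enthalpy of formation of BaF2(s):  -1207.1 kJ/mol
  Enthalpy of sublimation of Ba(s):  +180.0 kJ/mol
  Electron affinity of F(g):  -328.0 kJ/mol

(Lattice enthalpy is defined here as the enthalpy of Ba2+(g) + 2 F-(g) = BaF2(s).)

ΔHf° = 1·ΔHsub + 1·(ΣIE) + 1·D(F2) + 2·EA + U
-1207.1 = 1·(+180.0) + 1·(+1468.1) + 1·(+158.8) + 2·(-328.0) + U
U = -1207.1 − (+1150.9) = -2358.0 kJ/mol

U = -2358.0 kJ/mol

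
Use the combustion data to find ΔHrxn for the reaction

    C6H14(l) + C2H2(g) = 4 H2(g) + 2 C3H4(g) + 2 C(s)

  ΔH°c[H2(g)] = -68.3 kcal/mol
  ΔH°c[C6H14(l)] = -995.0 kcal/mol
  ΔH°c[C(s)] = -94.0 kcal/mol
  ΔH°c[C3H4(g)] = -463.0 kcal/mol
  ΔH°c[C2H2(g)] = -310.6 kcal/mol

ΔHrxn = 81.6 kcal/mol

Using ΔH = Σ nΔHc°(reactants) − Σ nΔHc°(products):
= [1·(-995.0) + 1·(-310.6)] − [4·(-68.3) + 2·(-463.0) + 2·(-94.0)]
= 81.6 kcal/mol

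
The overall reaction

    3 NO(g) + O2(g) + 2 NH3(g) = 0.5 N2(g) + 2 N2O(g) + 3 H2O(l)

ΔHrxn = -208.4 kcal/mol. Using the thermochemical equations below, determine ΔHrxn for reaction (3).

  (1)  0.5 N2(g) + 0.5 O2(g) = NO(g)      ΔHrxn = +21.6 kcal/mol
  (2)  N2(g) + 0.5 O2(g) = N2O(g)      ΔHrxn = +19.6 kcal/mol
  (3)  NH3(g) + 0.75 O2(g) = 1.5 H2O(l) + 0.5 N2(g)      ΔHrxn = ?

(1) reversed and × 3 (NO(g) must end up as a reactant; scale by 3 for the 3 NO(g)): (-3)·(+21.6) = -64.8 kcal/mol
(2) × 2 (scale by 2 for the 2 N2O(g)): (2)·(+19.6) = +39.2 kcal/mol
(3) × 2 (×2 to match 2 NH3(g) in the target): contributes 2·x
-208.4 = (-64.8) + (+39.2) + 2·x
x = (-208.4 − (-25.6)) / (2) = -91.4 kcal/mol

ΔHrxn = -91.4 kcal/mol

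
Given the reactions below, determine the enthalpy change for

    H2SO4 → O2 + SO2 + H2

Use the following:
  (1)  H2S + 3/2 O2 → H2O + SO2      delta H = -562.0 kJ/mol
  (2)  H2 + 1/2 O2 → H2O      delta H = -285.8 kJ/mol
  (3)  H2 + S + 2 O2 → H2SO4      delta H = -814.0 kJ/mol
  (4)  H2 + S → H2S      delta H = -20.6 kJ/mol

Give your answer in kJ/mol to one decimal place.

delta H = 517.2 kJ/mol

(1) as written: -562.0 kJ/mol
(2) reversed: +285.8 kJ/mol
(3) reversed: +814.0 kJ/mol
(4) as written: -20.6 kJ/mol
Combining the equations, delta H = (-562.0) + (+285.8) + (+814.0) + (-20.6) = 517.2 kJ/mol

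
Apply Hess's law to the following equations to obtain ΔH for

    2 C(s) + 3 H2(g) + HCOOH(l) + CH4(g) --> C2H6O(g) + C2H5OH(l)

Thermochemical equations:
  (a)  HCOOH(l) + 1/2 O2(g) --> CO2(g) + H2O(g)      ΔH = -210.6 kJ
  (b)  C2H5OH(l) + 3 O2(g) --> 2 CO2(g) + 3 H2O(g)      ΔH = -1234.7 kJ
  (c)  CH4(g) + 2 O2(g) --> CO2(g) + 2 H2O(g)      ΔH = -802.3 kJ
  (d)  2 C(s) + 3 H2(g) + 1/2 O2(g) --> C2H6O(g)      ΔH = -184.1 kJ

(a) as written (HCOOH(l) already on the reactant side): -210.6 kJ
(b) reversed (C2H5OH(l) must end up as a product): +1234.7 kJ
(c) as written (CH4(g) already on the reactant side): -802.3 kJ
(d) as written (C2H6O(g) already on the product side): -184.1 kJ
ΔH = (1)·(-210.6) + (-1)·(-1234.7) + (1)·(-802.3) + (1)·(-184.1) = 37.7 kJ

ΔH = 37.7 kJ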